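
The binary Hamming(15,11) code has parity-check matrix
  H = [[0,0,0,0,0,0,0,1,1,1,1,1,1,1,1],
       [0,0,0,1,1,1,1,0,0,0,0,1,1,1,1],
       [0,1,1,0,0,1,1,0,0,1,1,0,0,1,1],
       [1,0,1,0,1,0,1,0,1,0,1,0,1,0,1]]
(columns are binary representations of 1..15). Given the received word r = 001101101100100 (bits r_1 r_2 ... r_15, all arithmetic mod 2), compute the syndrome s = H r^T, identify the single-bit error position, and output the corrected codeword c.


s = (1, 0, 0, 0)^T, error position = 8, corrected codeword c = 001101111100100

Compute s = H r^T mod 2 one row at a time:
  s_1 = 0 + 1 + 1 + 0 + 0 + 1 + 0 + 0 = 3 ≡ 1 (mod 2).
  s_2 = 1 + 0 + 1 + 1 + 0 + 1 + 0 + 0 = 4 ≡ 0 (mod 2).
  s_3 = 0 + 1 + 1 + 1 + 1 + 0 + 0 + 0 = 4 ≡ 0 (mod 2).
  s_4 = 0 + 1 + 0 + 1 + 1 + 0 + 1 + 0 = 4 ≡ 0 (mod 2).
s = (1, 0, 0, 0)^T — this equals column 8 of H (binary 1000), so error is at position 8.
Correct: flip bit 8 of r = 001101101100100 to get c = 001101111100100.


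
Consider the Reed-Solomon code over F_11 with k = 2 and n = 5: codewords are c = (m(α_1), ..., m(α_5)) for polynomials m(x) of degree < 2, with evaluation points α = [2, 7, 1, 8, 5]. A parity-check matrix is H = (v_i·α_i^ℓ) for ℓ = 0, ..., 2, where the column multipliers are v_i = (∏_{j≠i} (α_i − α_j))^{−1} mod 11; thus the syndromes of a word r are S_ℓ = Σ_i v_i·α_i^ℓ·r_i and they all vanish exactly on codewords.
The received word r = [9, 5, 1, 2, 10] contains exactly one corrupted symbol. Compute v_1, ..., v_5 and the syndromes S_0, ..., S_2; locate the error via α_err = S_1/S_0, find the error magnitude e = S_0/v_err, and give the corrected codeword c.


S = (9, 1, 5), error at position 5, error magnitude e = 10, c = [9, 5, 1, 2, 0].

Step 1: column multipliers v_i = (∏_{j≠i}(α_i − α_j))^{−1} mod 11.
  i = 1 (α = 2): (2−7)(2−1)(2−8)(2−5) = (−5)·1·(−6)·(−3) = −90 ≡ 9, so v_1 = 9^{−1} = 5 (mod 11).
  i = 2 (α = 7): (7−2)(7−1)(7−8)(7−5) = 5·6·(−1)·2 = −60 ≡ 6, so v_2 = 6^{−1} = 2 (mod 11).
  i = 3 (α = 1): (1−2)(1−7)(1−8)(1−5) = (−1)·(−6)·(−7)·(−4) = 168 ≡ 3, so v_3 = 3^{−1} = 4 (mod 11).
  i = 4 (α = 8): (8−2)(8−7)(8−1)(8−5) = 6·1·7·3 = 126 ≡ 5, so v_4 = 5^{−1} = 9 (mod 11).
  i = 5 (α = 5): (5−2)(5−7)(5−1)(5−8) = 3·(−2)·4·(−3) = 72 ≡ 6, so v_5 = 6^{−1} = 2 (mod 11).
  v = [5, 2, 4, 9, 2].
Step 2: syndromes of r = [9, 5, 1, 2, 10] (all sums mod 11).
  S_0 = Σ v_i r_i = 5·9 + 2·5 + 4·1 + 9·2 + 2·10 = 97 ≡ 9.
  S_1 = Σ v_i α_i r_i = 5·2·9 + 2·7·5 + 4·1·1 + 9·8·2 + 2·5·10 = 408 ≡ 1.
  α_i^2 mod 11 = [4, 5, 1, 9, 3].
  S_2 = Σ v_i α_i^2 r_i = 5·4·9 + 2·5·5 + 4·1·1 + 9·9·2 + 2·3·10 = 456 ≡ 5.
  S = (9, 1, 5) ≠ 0, so r is not a codeword (an error is present).
Step 3: locate the error. For a single error e at position i, S_ℓ = v_i·e·α_i^ℓ, so α_err = S_1/S_0.
  S_0^{−1} = 9^{−1} = 5 (mod 11), so α_err = 1·5 = 5 ≡ 5 = α_5. Error position i = 5.
  Consistency check: S_2/S_1 = 5·1 = 5 ≡ 5 = α_err ✓ (single-error assumption holds).
Step 4: error magnitude e = S_0/v_5 = S_0·∏_{j≠5}(α_5 − α_j) = 9·6 = 54 ≡ 10 (mod 11).
Step 5: correct position 5: c_5 = r_5 − e = 10 − 10 ≡ 0 (mod 11). Hence c = [9, 5, 1, 2, 0].
  Check: interpolating c through the α_i gives m(x) = 4 + 8·x (degree < 2) with m(α_i) = c_i for every i, so c is indeed a codeword.


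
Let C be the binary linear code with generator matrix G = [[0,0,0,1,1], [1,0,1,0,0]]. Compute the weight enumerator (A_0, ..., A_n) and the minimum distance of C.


Weight distribution: A_0 = 1, A_2 = 2, A_4 = 1. Minimum distance d = 2.

Enumerate all 2^2 = 4 messages m ∈ F_2^2.
For each, compute codeword c = mG in F_2^5, then tally its weight.
  m = 00 → c = 00000, weight = 0.
  m = 10 → c = 00011, weight = 2.
  m = 01 → c = 10100, weight = 2.
  m = 11 → c = 10111, weight = 4.
Tally weights:
  weight 0: 1 codewords.
  weight 2: 2 codewords.
  weight 4: 1 codewords.
Minimum distance d = smallest w > 0 with A_w > 0 = 2.
Sanity: Σ A_w = 4 = 2^2 = 4 ✓.


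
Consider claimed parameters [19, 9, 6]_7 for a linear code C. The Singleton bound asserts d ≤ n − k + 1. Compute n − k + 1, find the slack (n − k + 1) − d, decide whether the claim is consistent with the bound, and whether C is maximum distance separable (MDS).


Singleton RHS = n − k + 1 = 11, slack = 5, bound satisfied, not MDS.

Singleton bound: d ≤ n − k + 1.
Here n = 19, k = 9, so n − k + 1 = 11.
Given d = 6, check d ≤ 11: YES.
Slack = (n − k + 1) − d = 5.
The code is NOT MDS (slack = 5 > 0).
Description: the claimed parameters are [19, 9, 6]_7; such a code would be non-MDS.


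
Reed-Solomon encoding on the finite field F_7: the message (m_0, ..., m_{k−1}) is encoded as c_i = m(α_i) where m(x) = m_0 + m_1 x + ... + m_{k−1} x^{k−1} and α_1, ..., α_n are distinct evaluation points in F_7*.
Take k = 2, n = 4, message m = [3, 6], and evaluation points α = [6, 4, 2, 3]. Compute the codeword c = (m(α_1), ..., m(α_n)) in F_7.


c = [4, 6, 1, 0]

Message polynomial: m(x) = 3 + 6·x (mod 7).
For each evaluation point α_i, compute m(α_i) mod 7:
  α_1 = 6: Horner steps 6 → 4, so m(6) = 4.
  α_2 = 4: Horner steps 6 → 6, so m(4) = 6.
  α_3 = 2: Horner steps 6 → 1, so m(2) = 1.
  α_4 = 3: Horner steps 6 → 0, so m(3) = 0.
Codeword c = [4, 6, 1, 0] ∈ F_7^4.


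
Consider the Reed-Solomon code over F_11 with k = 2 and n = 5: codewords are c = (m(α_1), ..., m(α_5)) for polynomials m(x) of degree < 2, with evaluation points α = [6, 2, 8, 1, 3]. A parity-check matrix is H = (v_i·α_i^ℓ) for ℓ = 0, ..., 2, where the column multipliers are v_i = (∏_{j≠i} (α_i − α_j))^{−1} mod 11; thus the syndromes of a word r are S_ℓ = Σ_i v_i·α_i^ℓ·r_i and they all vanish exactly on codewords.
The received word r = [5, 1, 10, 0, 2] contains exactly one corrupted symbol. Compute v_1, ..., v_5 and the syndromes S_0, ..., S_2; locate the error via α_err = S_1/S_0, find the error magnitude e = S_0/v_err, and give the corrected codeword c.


S = (7, 1, 8), error at position 3, error magnitude e = 3, c = [5, 1, 7, 0, 2].

Step 1: column multipliers v_i = (∏_{j≠i}(α_i − α_j))^{−1} mod 11.
  i = 1 (α = 6): (6−2)(6−8)(6−1)(6−3) = 4·(−2)·5·3 = −120 ≡ 1, so v_1 = 1^{−1} = 1 (mod 11).
  i = 2 (α = 2): (2−6)(2−8)(2−1)(2−3) = (−4)·(−6)·1·(−1) = −24 ≡ 9, so v_2 = 9^{−1} = 5 (mod 11).
  i = 3 (α = 8): (8−6)(8−2)(8−1)(8−3) = 2·6·7·5 = 420 ≡ 2, so v_3 = 2^{−1} = 6 (mod 11).
  i = 4 (α = 1): (1−6)(1−2)(1−8)(1−3) = (−5)·(−1)·(−7)·(−2) = 70 ≡ 4, so v_4 = 4^{−1} = 3 (mod 11).
  i = 5 (α = 3): (3−6)(3−2)(3−8)(3−1) = (−3)·1·(−5)·2 = 30 ≡ 8, so v_5 = 8^{−1} = 7 (mod 11).
  v = [1, 5, 6, 3, 7].
Step 2: syndromes of r = [5, 1, 10, 0, 2] (all sums mod 11).
  S_0 = Σ v_i r_i = 1·5 + 5·1 + 6·10 + 3·0 + 7·2 = 84 ≡ 7.
  S_1 = Σ v_i α_i r_i = 1·6·5 + 5·2·1 + 6·8·10 + 3·1·0 + 7·3·2 = 562 ≡ 1.
  α_i^2 mod 11 = [3, 4, 9, 1, 9].
  S_2 = Σ v_i α_i^2 r_i = 1·3·5 + 5·4·1 + 6·9·10 + 3·1·0 + 7·9·2 = 701 ≡ 8.
  S = (7, 1, 8) ≠ 0, so r is not a codeword (an error is present).
Step 3: locate the error. For a single error e at position i, S_ℓ = v_i·e·α_i^ℓ, so α_err = S_1/S_0.
  S_0^{−1} = 7^{−1} = 8 (mod 11), so α_err = 1·8 = 8 ≡ 8 = α_3. Error position i = 3.
  Consistency check: S_2/S_1 = 8·1 = 8 ≡ 8 = α_err ✓ (single-error assumption holds).
Step 4: error magnitude e = S_0/v_3 = S_0·∏_{j≠3}(α_3 − α_j) = 7·2 = 14 ≡ 3 (mod 11).
Step 5: correct position 3: c_3 = r_3 − e = 10 − 3 ≡ 7 (mod 11). Hence c = [5, 1, 7, 0, 2].
  Check: interpolating c through the α_i gives m(x) = 10 + 1·x (degree < 2) with m(α_i) = c_i for every i, so c is indeed a codeword.


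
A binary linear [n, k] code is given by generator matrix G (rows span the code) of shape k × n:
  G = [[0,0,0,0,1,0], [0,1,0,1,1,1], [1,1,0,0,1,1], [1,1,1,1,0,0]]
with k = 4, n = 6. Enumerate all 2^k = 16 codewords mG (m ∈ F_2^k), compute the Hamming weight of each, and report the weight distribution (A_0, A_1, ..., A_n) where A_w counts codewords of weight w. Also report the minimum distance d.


Weight distribution: A_0 = 1, A_1 = 1, A_2 = 2, A_3 = 6, A_4 = 5, A_5 = 1. Minimum distance d = 1.

Enumerate all 2^4 = 16 messages m ∈ F_2^4.
For each, compute codeword c = mG in F_2^6, then tally its weight.
  m = 0000 → c = 000000, weight = 0.
  m = 1000 → c = 000010, weight = 1.
  m = 0100 → c = 010111, weight = 4.
  m = 1100 → c = 010101, weight = 3.
  m = 0010 → c = 110011, weight = 4.
  m = 1010 → c = 110001, weight = 3.
  m = 0110 → c = 100100, weight = 2.
  m = 1110 → c = 100110, weight = 3.
  m = 0001 → c = 111100, weight = 4.
  m = 1001 → c = 111110, weight = 5.
  m = 0101 → c = 101011, weight = 4.
  m = 1101 → c = 101001, weight = 3.
  m = 0011 → c = 001111, weight = 4.
  m = 1011 → c = 001101, weight = 3.
  m = 0111 → c = 011000, weight = 2.
  m = 1111 → c = 011010, weight = 3.
Tally weights:
  weight 0: 1 codewords.
  weight 1: 1 codewords.
  weight 2: 2 codewords.
  weight 3: 6 codewords.
  weight 4: 5 codewords.
  weight 5: 1 codewords.
Minimum distance d = smallest w > 0 with A_w > 0 = 1.
Sanity: Σ A_w = 16 = 2^4 = 16 ✓.


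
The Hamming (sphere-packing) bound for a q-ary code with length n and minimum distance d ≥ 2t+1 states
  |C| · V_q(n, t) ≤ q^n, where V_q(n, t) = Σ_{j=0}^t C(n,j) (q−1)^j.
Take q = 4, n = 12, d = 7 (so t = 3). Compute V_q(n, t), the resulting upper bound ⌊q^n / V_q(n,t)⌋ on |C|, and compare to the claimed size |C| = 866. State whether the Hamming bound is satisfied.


V_q(n, t) = 6571, q^n = 16777216, Hamming bound = 2553, |C| = 866 ≤ bound (satisfied).

Step 1: Compute V_q(n, t) = Σ_{j=0}^3 C(n, j) (q−1)^j.
  j = 0: C(12,0)·(3)^0 = 1·1 = 1.
  j = 1: C(12,1)·(3)^1 = 12·3 = 36.
  j = 2: C(12,2)·(3)^2 = 66·9 = 594.
  j = 3: C(12,3)·(3)^3 = 220·27 = 5940.
  V_q(n, t) = 1 + 36 + 594 + 5940 = 6571.
Step 2: q^n = 4^12 = 16777216.
Step 3: Hamming bound ⌊q^n / V_q(n,t)⌋ = ⌊16777216/6571⌋ = 2553.
Step 4: Compare |C| = 866 to 2553: satisfied.
The claimed |C| lies below the Hamming bound.


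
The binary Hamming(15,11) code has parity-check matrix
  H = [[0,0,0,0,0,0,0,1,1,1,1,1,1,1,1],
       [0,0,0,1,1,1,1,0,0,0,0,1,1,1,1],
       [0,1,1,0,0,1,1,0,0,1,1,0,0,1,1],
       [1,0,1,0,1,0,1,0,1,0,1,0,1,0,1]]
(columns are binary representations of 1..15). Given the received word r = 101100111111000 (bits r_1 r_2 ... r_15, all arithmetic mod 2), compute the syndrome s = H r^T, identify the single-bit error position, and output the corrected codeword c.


s = (1, 1, 0, 1)^T, error position = 13, corrected codeword c = 101100111111100

Compute s = H r^T mod 2 one row at a time:
  s_1 = 1 + 1 + 1 + 1 + 1 + 0 + 0 + 0 = 5 ≡ 1 (mod 2).
  s_2 = 1 + 0 + 0 + 1 + 1 + 0 + 0 + 0 = 3 ≡ 1 (mod 2).
  s_3 = 0 + 1 + 0 + 1 + 1 + 1 + 0 + 0 = 4 ≡ 0 (mod 2).
  s_4 = 1 + 1 + 0 + 1 + 1 + 1 + 0 + 0 = 5 ≡ 1 (mod 2).
s = (1, 1, 0, 1)^T — this equals column 13 of H (binary 1101), so error is at position 13.
Correct: flip bit 13 of r = 101100111111000 to get c = 101100111111100.


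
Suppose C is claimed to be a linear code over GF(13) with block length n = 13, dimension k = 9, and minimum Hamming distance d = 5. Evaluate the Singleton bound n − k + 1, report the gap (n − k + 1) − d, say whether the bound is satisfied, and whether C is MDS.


Singleton RHS = n − k + 1 = 5, slack = 0, bound satisfied, MDS.

Singleton bound: d ≤ n − k + 1.
Here n = 13, k = 9, so n − k + 1 = 5.
Given d = 5, check d ≤ 5: YES.
Slack = (n − k + 1) − d = 0.
The code is MDS (slack = 0).
Description: the claimed parameters are [13, 9, 5]_13; such a code would be MDS (meets Singleton bound).


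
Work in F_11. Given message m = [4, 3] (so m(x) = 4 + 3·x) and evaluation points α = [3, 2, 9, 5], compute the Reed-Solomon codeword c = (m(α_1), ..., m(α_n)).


c = [2, 10, 9, 8]

Message polynomial: m(x) = 4 + 3·x (mod 11).
For each evaluation point α_i, compute m(α_i) mod 11:
  α_1 = 3: Horner steps 3 → 2, so m(3) = 2.
  α_2 = 2: Horner steps 3 → 10, so m(2) = 10.
  α_3 = 9: Horner steps 3 → 9, so m(9) = 9.
  α_4 = 5: Horner steps 3 → 8, so m(5) = 8.
Codeword c = [2, 10, 9, 8] ∈ F_11^4.


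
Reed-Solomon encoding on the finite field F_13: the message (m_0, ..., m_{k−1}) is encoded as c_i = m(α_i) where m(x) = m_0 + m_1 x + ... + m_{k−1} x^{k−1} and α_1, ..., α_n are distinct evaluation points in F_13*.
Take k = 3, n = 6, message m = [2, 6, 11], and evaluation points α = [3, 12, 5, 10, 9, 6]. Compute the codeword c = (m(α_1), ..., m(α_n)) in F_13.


c = [2, 7, 8, 5, 11, 5]

Message polynomial: m(x) = 2 + 6·x + 11·x^2 (mod 13).
For each evaluation point α_i, compute m(α_i) mod 13:
  α_1 = 3: Horner steps 11 → 0 → 2, so m(3) = 2.
  α_2 = 12: Horner steps 11 → 8 → 7, so m(12) = 7.
  α_3 = 5: Horner steps 11 → 9 → 8, so m(5) = 8.
  α_4 = 10: Horner steps 11 → 12 → 5, so m(10) = 5.
  α_5 = 9: Horner steps 11 → 1 → 11, so m(9) = 11.
  α_6 = 6: Horner steps 11 → 7 → 5, so m(6) = 5.
Codeword c = [2, 7, 8, 5, 11, 5] ∈ F_13^6.


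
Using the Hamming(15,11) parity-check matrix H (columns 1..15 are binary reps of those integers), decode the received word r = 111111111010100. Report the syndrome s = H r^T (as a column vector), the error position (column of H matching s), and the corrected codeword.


s = (0, 1, 1, 1)^T, error position = 7, corrected codeword c = 111111011010100

Compute s = H r^T mod 2 one row at a time:
  s_1 = 1 + 1 + 0 + 1 + 0 + 1 + 0 + 0 = 4 ≡ 0 (mod 2).
  s_2 = 1 + 1 + 1 + 1 + 0 + 1 + 0 + 0 = 5 ≡ 1 (mod 2).
  s_3 = 1 + 1 + 1 + 1 + 0 + 1 + 0 + 0 = 5 ≡ 1 (mod 2).
  s_4 = 1 + 1 + 1 + 1 + 1 + 1 + 1 + 0 = 7 ≡ 1 (mod 2).
s = (0, 1, 1, 1)^T — this equals column 7 of H (binary 0111), so error is at position 7.
Correct: flip bit 7 of r = 111111111010100 to get c = 111111011010100.


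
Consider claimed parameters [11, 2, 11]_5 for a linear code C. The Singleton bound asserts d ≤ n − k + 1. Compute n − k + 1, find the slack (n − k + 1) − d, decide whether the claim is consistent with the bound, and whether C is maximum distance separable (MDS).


Singleton RHS = n − k + 1 = 10, slack = -1, bound violated (no such code; not MDS).

Singleton bound: d ≤ n − k + 1.
Here n = 11, k = 2, so n − k + 1 = 10.
Given d = 11, check d ≤ 10: NO.
Slack = (n − k + 1) − d = -1.
The slack is negative: d = 11 exceeds n − k + 1 = 10 by 1, so the Singleton bound is violated and no linear [11, 2, 11]_5 code can exist. In particular it is not MDS (MDS requires d = n − k + 1 exactly).
Description: the claimed parameters are [11, 2, 11]_5; such a code would be impossible (violates the Singleton bound).


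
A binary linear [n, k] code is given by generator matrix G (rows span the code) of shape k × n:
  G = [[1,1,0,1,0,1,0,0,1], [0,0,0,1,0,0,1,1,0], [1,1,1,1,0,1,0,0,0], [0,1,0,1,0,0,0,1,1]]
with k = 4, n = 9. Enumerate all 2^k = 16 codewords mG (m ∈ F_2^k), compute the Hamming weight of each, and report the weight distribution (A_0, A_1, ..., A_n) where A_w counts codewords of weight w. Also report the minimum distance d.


Weight distribution: A_0 = 1, A_2 = 1, A_3 = 4, A_4 = 3, A_5 = 4, A_6 = 3. Minimum distance d = 2.

Enumerate all 2^4 = 16 messages m ∈ F_2^4.
For each, compute codeword c = mG in F_2^9, then tally its weight.
  m = 0000 → c = 000000000, weight = 0.
  m = 1000 → c = 110101001, weight = 5.
  m = 0100 → c = 000100110, weight = 3.
  m = 1100 → c = 110001111, weight = 6.
  m = 0010 → c = 111101000, weight = 5.
  m = 1010 → c = 001000001, weight = 2.
  m = 0110 → c = 111001110, weight = 6.
  m = 1110 → c = 001100111, weight = 5.
  m = 0001 → c = 010100011, weight = 4.
  m = 1001 → c = 100001010, weight = 3.
  m = 0101 → c = 010000101, weight = 3.
  m = 1101 → c = 100101100, weight = 4.
  m = 0011 → c = 101001011, weight = 5.
  m = 1011 → c = 011100010, weight = 4.
  m = 0111 → c = 101101101, weight = 6.
  m = 1111 → c = 011000100, weight = 3.
Tally weights:
  weight 0: 1 codewords.
  weight 2: 1 codewords.
  weight 3: 4 codewords.
  weight 4: 3 codewords.
  weight 5: 4 codewords.
  weight 6: 3 codewords.
Minimum distance d = smallest w > 0 with A_w > 0 = 2.
Sanity: Σ A_w = 16 = 2^4 = 16 ✓.


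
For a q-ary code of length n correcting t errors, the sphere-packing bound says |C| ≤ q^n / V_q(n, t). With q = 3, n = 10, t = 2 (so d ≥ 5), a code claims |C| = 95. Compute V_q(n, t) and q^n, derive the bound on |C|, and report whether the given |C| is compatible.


V_q(n, t) = 201, q^n = 59049, Hamming bound = 293, |C| = 95 ≤ bound (satisfied).

Step 1: Compute V_q(n, t) = Σ_{j=0}^2 C(n, j) (q−1)^j.
  j = 0: C(10,0)·(2)^0 = 1·1 = 1.
  j = 1: C(10,1)·(2)^1 = 10·2 = 20.
  j = 2: C(10,2)·(2)^2 = 45·4 = 180.
  V_q(n, t) = 1 + 20 + 180 = 201.
Step 2: q^n = 3^10 = 59049.
Step 3: Hamming bound ⌊q^n / V_q(n,t)⌋ = ⌊59049/201⌋ = 293.
Step 4: Compare |C| = 95 to 293: satisfied.
The claimed |C| lies below the Hamming bound.


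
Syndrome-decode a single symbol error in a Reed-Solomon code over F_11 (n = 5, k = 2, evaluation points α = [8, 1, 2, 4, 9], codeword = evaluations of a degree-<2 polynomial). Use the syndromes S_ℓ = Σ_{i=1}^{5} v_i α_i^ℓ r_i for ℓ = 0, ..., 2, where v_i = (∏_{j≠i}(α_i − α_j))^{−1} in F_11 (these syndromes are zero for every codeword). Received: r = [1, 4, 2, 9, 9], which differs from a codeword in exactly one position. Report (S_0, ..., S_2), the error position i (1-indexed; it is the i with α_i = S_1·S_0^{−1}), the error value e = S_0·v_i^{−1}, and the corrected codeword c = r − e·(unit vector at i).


S = (2, 7, 8), error at position 5, error magnitude e = 10, c = [1, 4, 2, 9, 10].

Step 1: column multipliers v_i = (∏_{j≠i}(α_i − α_j))^{−1} mod 11.
  i = 1 (α = 8): (8−1)(8−2)(8−4)(8−9) = 7·6·4·(−1) = −168 ≡ 8, so v_1 = 8^{−1} = 7 (mod 11).
  i = 2 (α = 1): (1−8)(1−2)(1−4)(1−9) = (−7)·(−1)·(−3)·(−8) = 168 ≡ 3, so v_2 = 3^{−1} = 4 (mod 11).
  i = 3 (α = 2): (2−8)(2−1)(2−4)(2−9) = (−6)·1·(−2)·(−7) = −84 ≡ 4, so v_3 = 4^{−1} = 3 (mod 11).
  i = 4 (α = 4): (4−8)(4−1)(4−2)(4−9) = (−4)·3·2·(−5) = 120 ≡ 10, so v_4 = 10^{−1} = 10 (mod 11).
  i = 5 (α = 9): (9−8)(9−1)(9−2)(9−4) = 1·8·7·5 = 280 ≡ 5, so v_5 = 5^{−1} = 9 (mod 11).
  v = [7, 4, 3, 10, 9].
Step 2: syndromes of r = [1, 4, 2, 9, 9] (all sums mod 11).
  S_0 = Σ v_i r_i = 7·1 + 4·4 + 3·2 + 10·9 + 9·9 = 200 ≡ 2.
  S_1 = Σ v_i α_i r_i = 7·8·1 + 4·1·4 + 3·2·2 + 10·4·9 + 9·9·9 = 1173 ≡ 7.
  α_i^2 mod 11 = [9, 1, 4, 5, 4].
  S_2 = Σ v_i α_i^2 r_i = 7·9·1 + 4·1·4 + 3·4·2 + 10·5·9 + 9·4·9 = 877 ≡ 8.
  S = (2, 7, 8) ≠ 0, so r is not a codeword (an error is present).
Step 3: locate the error. For a single error e at position i, S_ℓ = v_i·e·α_i^ℓ, so α_err = S_1/S_0.
  S_0^{−1} = 2^{−1} = 6 (mod 11), so α_err = 7·6 = 42 ≡ 9 = α_5. Error position i = 5.
  Consistency check: S_2/S_1 = 8·8 = 64 ≡ 9 = α_err ✓ (single-error assumption holds).
Step 4: error magnitude e = S_0/v_5 = S_0·∏_{j≠5}(α_5 − α_j) = 2·5 = 10 ≡ 10 (mod 11).
Step 5: correct position 5: c_5 = r_5 − e = 9 − 10 ≡ 10 (mod 11). Hence c = [1, 4, 2, 9, 10].
  Check: interpolating c through the α_i gives m(x) = 6 + 9·x (degree < 2) with m(α_i) = c_i for every i, so c is indeed a codeword.


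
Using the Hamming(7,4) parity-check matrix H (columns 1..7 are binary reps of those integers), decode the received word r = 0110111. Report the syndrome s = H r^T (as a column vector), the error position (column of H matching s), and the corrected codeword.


s = (1, 0, 1)^T, error position = 5, corrected codeword c = 0110011

Compute s = H r^T mod 2 one row at a time:
  s_1 = 0 + 1 + 1 + 1 = 3 ≡ 1 (mod 2).
  s_2 = 1 + 1 + 1 + 1 = 4 ≡ 0 (mod 2).
  s_3 = 0 + 1 + 1 + 1 = 3 ≡ 1 (mod 2).
s = (1, 0, 1)^T — this equals column 5 of H (binary 101), so error is at position 5.
Correct: flip bit 5 of r = 0110111 to get c = 0110011.


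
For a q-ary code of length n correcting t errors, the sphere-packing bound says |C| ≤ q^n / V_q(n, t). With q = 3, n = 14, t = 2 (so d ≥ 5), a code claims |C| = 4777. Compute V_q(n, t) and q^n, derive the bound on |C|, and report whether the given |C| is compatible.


V_q(n, t) = 393, q^n = 4782969, Hamming bound = 12170, |C| = 4777 ≤ bound (satisfied).

Step 1: Compute V_q(n, t) = Σ_{j=0}^2 C(n, j) (q−1)^j.
  j = 0: C(14,0)·(2)^0 = 1·1 = 1.
  j = 1: C(14,1)·(2)^1 = 14·2 = 28.
  j = 2: C(14,2)·(2)^2 = 91·4 = 364.
  V_q(n, t) = 1 + 28 + 364 = 393.
Step 2: q^n = 3^14 = 4782969.
Step 3: Hamming bound ⌊q^n / V_q(n,t)⌋ = ⌊4782969/393⌋ = 12170.
Step 4: Compare |C| = 4777 to 12170: satisfied.
The claimed |C| lies below the Hamming bound.


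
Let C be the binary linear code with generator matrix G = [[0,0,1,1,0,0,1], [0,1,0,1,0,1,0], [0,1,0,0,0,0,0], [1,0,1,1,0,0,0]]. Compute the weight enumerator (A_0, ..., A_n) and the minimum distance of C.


Weight distribution: A_0 = 1, A_1 = 1, A_2 = 2, A_3 = 6, A_4 = 5, A_5 = 1. Minimum distance d = 1.

Enumerate all 2^4 = 16 messages m ∈ F_2^4.
For each, compute codeword c = mG in F_2^7, then tally its weight.
  m = 0000 → c = 0000000, weight = 0.
  m = 1000 → c = 0011001, weight = 3.
  m = 0100 → c = 0101010, weight = 3.
  m = 1100 → c = 0110011, weight = 4.
  m = 0010 → c = 0100000, weight = 1.
  m = 1010 → c = 0111001, weight = 4.
  m = 0110 → c = 0001010, weight = 2.
  m = 1110 → c = 0010011, weight = 3.
  m = 0001 → c = 1011000, weight = 3.
  m = 1001 → c = 1000001, weight = 2.
  m = 0101 → c = 1110010, weight = 4.
  m = 1101 → c = 1101011, weight = 5.
  m = 0011 → c = 1111000, weight = 4.
  m = 1011 → c = 1100001, weight = 3.
  m = 0111 → c = 1010010, weight = 3.
  m = 1111 → c = 1001011, weight = 4.
Tally weights:
  weight 0: 1 codewords.
  weight 1: 1 codewords.
  weight 2: 2 codewords.
  weight 3: 6 codewords.
  weight 4: 5 codewords.
  weight 5: 1 codewords.
Minimum distance d = smallest w > 0 with A_w > 0 = 1.
Sanity: Σ A_w = 16 = 2^4 = 16 ✓.


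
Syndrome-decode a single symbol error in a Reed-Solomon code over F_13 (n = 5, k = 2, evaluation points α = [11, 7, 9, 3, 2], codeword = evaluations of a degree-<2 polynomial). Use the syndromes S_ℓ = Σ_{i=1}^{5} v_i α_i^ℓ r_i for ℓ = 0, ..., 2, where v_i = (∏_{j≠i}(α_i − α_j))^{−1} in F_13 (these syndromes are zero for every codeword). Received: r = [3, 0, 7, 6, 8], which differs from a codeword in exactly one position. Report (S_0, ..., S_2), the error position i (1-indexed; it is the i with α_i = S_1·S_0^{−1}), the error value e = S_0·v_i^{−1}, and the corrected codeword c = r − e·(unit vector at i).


S = (7, 10, 5), error at position 2, error magnitude e = 2, c = [3, 11, 7, 6, 8].

Step 1: column multipliers v_i = (∏_{j≠i}(α_i − α_j))^{−1} mod 13.
  i = 1 (α = 11): (11−7)(11−9)(11−3)(11−2) = 4·2·8·9 = 576 ≡ 4, so v_1 = 4^{−1} = 10 (mod 13).
  i = 2 (α = 7): (7−11)(7−9)(7−3)(7−2) = (−4)·(−2)·4·5 = 160 ≡ 4, so v_2 = 4^{−1} = 10 (mod 13).
  i = 3 (α = 9): (9−11)(9−7)(9−3)(9−2) = (−2)·2·6·7 = −168 ≡ 1, so v_3 = 1^{−1} = 1 (mod 13).
  i = 4 (α = 3): (3−11)(3−7)(3−9)(3−2) = (−8)·(−4)·(−6)·1 = −192 ≡ 3, so v_4 = 3^{−1} = 9 (mod 13).
  i = 5 (α = 2): (2−11)(2−7)(2−9)(2−3) = (−9)·(−5)·(−7)·(−1) = 315 ≡ 3, so v_5 = 3^{−1} = 9 (mod 13).
  v = [10, 10, 1, 9, 9].
Step 2: syndromes of r = [3, 0, 7, 6, 8] (all sums mod 13).
  S_0 = Σ v_i r_i = 10·3 + 10·0 + 1·7 + 9·6 + 9·8 = 163 ≡ 7.
  S_1 = Σ v_i α_i r_i = 10·11·3 + 10·7·0 + 1·9·7 + 9·3·6 + 9·2·8 = 699 ≡ 10.
  α_i^2 mod 13 = [4, 10, 3, 9, 4].
  S_2 = Σ v_i α_i^2 r_i = 10·4·3 + 10·10·0 + 1·3·7 + 9·9·6 + 9·4·8 = 915 ≡ 5.
  S = (7, 10, 5) ≠ 0, so r is not a codeword (an error is present).
Step 3: locate the error. For a single error e at position i, S_ℓ = v_i·e·α_i^ℓ, so α_err = S_1/S_0.
  S_0^{−1} = 7^{−1} = 2 (mod 13), so α_err = 10·2 = 20 ≡ 7 = α_2. Error position i = 2.
  Consistency check: S_2/S_1 = 5·4 = 20 ≡ 7 = α_err ✓ (single-error assumption holds).
Step 4: error magnitude e = S_0/v_2 = S_0·∏_{j≠2}(α_2 − α_j) = 7·4 = 28 ≡ 2 (mod 13).
Step 5: correct position 2: c_2 = r_2 − e = 0 − 2 ≡ 11 (mod 13). Hence c = [3, 11, 7, 6, 8].
  Check: interpolating c through the α_i gives m(x) = 12 + 11·x (degree < 2) with m(α_i) = c_i for every i, so c is indeed a codeword.


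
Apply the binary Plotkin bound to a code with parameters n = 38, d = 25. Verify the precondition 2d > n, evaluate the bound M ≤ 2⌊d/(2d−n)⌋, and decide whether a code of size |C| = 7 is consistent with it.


Plotkin bound M ≤ 4; given |C| = 7 > bound (violated).

Check applicability: 2d = 50, n = 38.
2d − n = 12 > 0, so Plotkin applies.
Compute d/(2d−n) = 25/12 ≈ 2.0833.
⌊d/(2d−n)⌋ = 2.
Plotkin bound: M ≤ 2·2 = 4.
Given |C| = 7, check: VIOLATED.
This |C| is above the Plotkin bound, so no binary code with n = 38, d = 25 and 7 codewords exists.


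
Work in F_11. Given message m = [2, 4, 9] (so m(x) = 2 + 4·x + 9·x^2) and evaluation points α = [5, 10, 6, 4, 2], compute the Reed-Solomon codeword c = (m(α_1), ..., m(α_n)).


c = [5, 7, 9, 8, 2]

Message polynomial: m(x) = 2 + 4·x + 9·x^2 (mod 11).
For each evaluation point α_i, compute m(α_i) mod 11:
  α_1 = 5: Horner steps 9 → 5 → 5, so m(5) = 5.
  α_2 = 10: Horner steps 9 → 6 → 7, so m(10) = 7.
  α_3 = 6: Horner steps 9 → 3 → 9, so m(6) = 9.
  α_4 = 4: Horner steps 9 → 7 → 8, so m(4) = 8.
  α_5 = 2: Horner steps 9 → 0 → 2, so m(2) = 2.
Codeword c = [5, 7, 9, 8, 2] ∈ F_11^5.


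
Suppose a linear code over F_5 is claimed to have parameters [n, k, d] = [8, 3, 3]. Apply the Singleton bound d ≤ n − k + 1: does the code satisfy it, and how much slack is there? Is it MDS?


Singleton RHS = n − k + 1 = 6, slack = 3, bound satisfied, not MDS.

Singleton bound: d ≤ n − k + 1.
Here n = 8, k = 3, so n − k + 1 = 6.
Given d = 3, check d ≤ 6: YES.
Slack = (n − k + 1) − d = 3.
The code is NOT MDS (slack = 3 > 0).
Description: the claimed parameters are [8, 3, 3]_5; such a code would be non-MDS.


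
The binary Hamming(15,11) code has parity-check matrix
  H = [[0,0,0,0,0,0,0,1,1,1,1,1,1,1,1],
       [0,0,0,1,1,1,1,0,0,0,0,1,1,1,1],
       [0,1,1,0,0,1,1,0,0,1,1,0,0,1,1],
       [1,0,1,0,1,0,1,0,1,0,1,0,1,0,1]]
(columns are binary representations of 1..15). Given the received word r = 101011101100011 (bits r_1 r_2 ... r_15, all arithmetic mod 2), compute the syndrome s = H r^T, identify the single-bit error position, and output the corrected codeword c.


s = (0, 1, 0, 0)^T, error position = 4, corrected codeword c = 101111101100011

Compute s = H r^T mod 2 one row at a time:
  s_1 = 0 + 1 + 1 + 0 + 0 + 0 + 1 + 1 = 4 ≡ 0 (mod 2).
  s_2 = 0 + 1 + 1 + 1 + 0 + 0 + 1 + 1 = 5 ≡ 1 (mod 2).
  s_3 = 0 + 1 + 1 + 1 + 1 + 0 + 1 + 1 = 6 ≡ 0 (mod 2).
  s_4 = 1 + 1 + 1 + 1 + 1 + 0 + 0 + 1 = 6 ≡ 0 (mod 2).
s = (0, 1, 0, 0)^T — this equals column 4 of H (binary 0100), so error is at position 4.
Correct: flip bit 4 of r = 101011101100011 to get c = 101111101100011.


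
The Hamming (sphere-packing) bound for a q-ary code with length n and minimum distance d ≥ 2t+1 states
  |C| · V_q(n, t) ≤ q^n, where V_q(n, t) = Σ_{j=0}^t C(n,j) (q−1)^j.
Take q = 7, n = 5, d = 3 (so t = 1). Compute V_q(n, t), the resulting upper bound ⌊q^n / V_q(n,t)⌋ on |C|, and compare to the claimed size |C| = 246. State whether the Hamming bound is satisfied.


V_q(n, t) = 31, q^n = 16807, Hamming bound = 542, |C| = 246 ≤ bound (satisfied).

Step 1: Compute V_q(n, t) = Σ_{j=0}^1 C(n, j) (q−1)^j.
  j = 0: C(5,0)·(6)^0 = 1·1 = 1.
  j = 1: C(5,1)·(6)^1 = 5·6 = 30.
  V_q(n, t) = 1 + 30 = 31.
Step 2: q^n = 7^5 = 16807.
Step 3: Hamming bound ⌊q^n / V_q(n,t)⌋ = ⌊16807/31⌋ = 542.
Step 4: Compare |C| = 246 to 542: satisfied.
The claimed |C| lies below the Hamming bound.


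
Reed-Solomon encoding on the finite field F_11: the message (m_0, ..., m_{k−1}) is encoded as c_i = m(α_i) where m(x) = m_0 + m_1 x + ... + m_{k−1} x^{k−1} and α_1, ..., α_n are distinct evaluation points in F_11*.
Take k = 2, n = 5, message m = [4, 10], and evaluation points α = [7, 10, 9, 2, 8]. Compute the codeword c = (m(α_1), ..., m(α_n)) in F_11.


c = [8, 5, 6, 2, 7]

Message polynomial: m(x) = 4 + 10·x (mod 11).
For each evaluation point α_i, compute m(α_i) mod 11:
  α_1 = 7: Horner steps 10 → 8, so m(7) = 8.
  α_2 = 10: Horner steps 10 → 5, so m(10) = 5.
  α_3 = 9: Horner steps 10 → 6, so m(9) = 6.
  α_4 = 2: Horner steps 10 → 2, so m(2) = 2.
  α_5 = 8: Horner steps 10 → 7, so m(8) = 7.
Codeword c = [8, 5, 6, 2, 7] ∈ F_11^5.


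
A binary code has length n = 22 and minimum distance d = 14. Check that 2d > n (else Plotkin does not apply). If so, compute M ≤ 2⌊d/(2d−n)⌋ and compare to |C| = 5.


Plotkin bound M ≤ 4; given |C| = 5 > bound (violated).

Check applicability: 2d = 28, n = 22.
2d − n = 6 > 0, so Plotkin applies.
Compute d/(2d−n) = 14/6 ≈ 2.3333.
⌊d/(2d−n)⌋ = 2.
Plotkin bound: M ≤ 2·2 = 4.
Given |C| = 5, check: VIOLATED.
This |C| is above the Plotkin bound, so no binary code with n = 22, d = 14 and 5 codewords exists.


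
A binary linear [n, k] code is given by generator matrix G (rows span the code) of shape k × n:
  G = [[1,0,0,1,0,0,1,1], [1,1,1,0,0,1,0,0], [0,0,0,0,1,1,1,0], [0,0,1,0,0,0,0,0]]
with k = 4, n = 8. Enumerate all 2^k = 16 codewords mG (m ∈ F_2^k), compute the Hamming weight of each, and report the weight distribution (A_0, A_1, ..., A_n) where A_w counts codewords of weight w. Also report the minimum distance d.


Weight distribution: A_0 = 1, A_1 = 1, A_3 = 2, A_4 = 5, A_5 = 5, A_6 = 2. Minimum distance d = 1.

Enumerate all 2^4 = 16 messages m ∈ F_2^4.
For each, compute codeword c = mG in F_2^8, then tally its weight.
  m = 0000 → c = 00000000, weight = 0.
  m = 1000 → c = 10010011, weight = 4.
  m = 0100 → c = 11100100, weight = 4.
  m = 1100 → c = 01110111, weight = 6.
  m = 0010 → c = 00001110, weight = 3.
  m = 1010 → c = 10011101, weight = 5.
  m = 0110 → c = 11101010, weight = 5.
  m = 1110 → c = 01111001, weight = 5.
  m = 0001 → c = 00100000, weight = 1.
  m = 1001 → c = 10110011, weight = 5.
  m = 0101 → c = 11000100, weight = 3.
  m = 1101 → c = 01010111, weight = 5.
  m = 0011 → c = 00101110, weight = 4.
  m = 1011 → c = 10111101, weight = 6.
  m = 0111 → c = 11001010, weight = 4.
  m = 1111 → c = 01011001, weight = 4.
Tally weights:
  weight 0: 1 codewords.
  weight 1: 1 codewords.
  weight 3: 2 codewords.
  weight 4: 5 codewords.
  weight 5: 5 codewords.
  weight 6: 2 codewords.
Minimum distance d = smallest w > 0 with A_w > 0 = 1.
Sanity: Σ A_w = 16 = 2^4 = 16 ✓.


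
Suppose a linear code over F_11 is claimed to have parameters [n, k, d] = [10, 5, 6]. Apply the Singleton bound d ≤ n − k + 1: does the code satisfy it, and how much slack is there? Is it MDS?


Singleton RHS = n − k + 1 = 6, slack = 0, bound satisfied, MDS.

Singleton bound: d ≤ n − k + 1.
Here n = 10, k = 5, so n − k + 1 = 6.
Given d = 6, check d ≤ 6: YES.
Slack = (n − k + 1) − d = 0.
The code is MDS (slack = 0).
Description: the claimed parameters are [10, 5, 6]_11; such a code would be MDS (meets Singleton bound).


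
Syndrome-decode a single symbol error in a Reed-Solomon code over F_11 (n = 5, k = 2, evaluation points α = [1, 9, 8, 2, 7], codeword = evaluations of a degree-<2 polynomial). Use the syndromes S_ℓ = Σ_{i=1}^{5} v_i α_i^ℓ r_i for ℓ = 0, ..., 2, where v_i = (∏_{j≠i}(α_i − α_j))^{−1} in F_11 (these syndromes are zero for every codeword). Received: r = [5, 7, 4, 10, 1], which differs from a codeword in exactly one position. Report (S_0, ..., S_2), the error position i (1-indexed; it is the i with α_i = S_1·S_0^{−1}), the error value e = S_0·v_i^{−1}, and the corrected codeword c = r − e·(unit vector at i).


S = (9, 7, 3), error at position 4, error magnitude e = 2, c = [5, 7, 4, 8, 1].

Step 1: column multipliers v_i = (∏_{j≠i}(α_i − α_j))^{−1} mod 11.
  i = 1 (α = 1): (1−9)(1−8)(1−2)(1−7) = (−8)·(−7)·(−1)·(−6) = 336 ≡ 6, so v_1 = 6^{−1} = 2 (mod 11).
  i = 2 (α = 9): (9−1)(9−8)(9−2)(9−7) = 8·1·7·2 = 112 ≡ 2, so v_2 = 2^{−1} = 6 (mod 11).
  i = 3 (α = 8): (8−1)(8−9)(8−2)(8−7) = 7·(−1)·6·1 = −42 ≡ 2, so v_3 = 2^{−1} = 6 (mod 11).
  i = 4 (α = 2): (2−1)(2−9)(2−8)(2−7) = 1·(−7)·(−6)·(−5) = −210 ≡ 10, so v_4 = 10^{−1} = 10 (mod 11).
  i = 5 (α = 7): (7−1)(7−9)(7−8)(7−2) = 6·(−2)·(−1)·5 = 60 ≡ 5, so v_5 = 5^{−1} = 9 (mod 11).
  v = [2, 6, 6, 10, 9].
Step 2: syndromes of r = [5, 7, 4, 10, 1] (all sums mod 11).
  S_0 = Σ v_i r_i = 2·5 + 6·7 + 6·4 + 10·10 + 9·1 = 185 ≡ 9.
  S_1 = Σ v_i α_i r_i = 2·1·5 + 6·9·7 + 6·8·4 + 10·2·10 + 9·7·1 = 843 ≡ 7.
  α_i^2 mod 11 = [1, 4, 9, 4, 5].
  S_2 = Σ v_i α_i^2 r_i = 2·1·5 + 6·4·7 + 6·9·4 + 10·4·10 + 9·5·1 = 839 ≡ 3.
  S = (9, 7, 3) ≠ 0, so r is not a codeword (an error is present).
Step 3: locate the error. For a single error e at position i, S_ℓ = v_i·e·α_i^ℓ, so α_err = S_1/S_0.
  S_0^{−1} = 9^{−1} = 5 (mod 11), so α_err = 7·5 = 35 ≡ 2 = α_4. Error position i = 4.
  Consistency check: S_2/S_1 = 3·8 = 24 ≡ 2 = α_err ✓ (single-error assumption holds).
Step 4: error magnitude e = S_0/v_4 = S_0·∏_{j≠4}(α_4 − α_j) = 9·10 = 90 ≡ 2 (mod 11).
Step 5: correct position 4: c_4 = r_4 − e = 10 − 2 ≡ 8 (mod 11). Hence c = [5, 7, 4, 8, 1].
  Check: interpolating c through the α_i gives m(x) = 2 + 3·x (degree < 2) with m(α_i) = c_i for every i, so c is indeed a codeword.


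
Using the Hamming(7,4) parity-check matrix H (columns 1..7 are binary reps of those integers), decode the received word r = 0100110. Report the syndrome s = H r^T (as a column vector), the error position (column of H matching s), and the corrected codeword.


s = (0, 0, 1)^T, error position = 1, corrected codeword c = 1100110

Compute s = H r^T mod 2 one row at a time:
  s_1 = 0 + 1 + 1 + 0 = 2 ≡ 0 (mod 2).
  s_2 = 1 + 0 + 1 + 0 = 2 ≡ 0 (mod 2).
  s_3 = 0 + 0 + 1 + 0 = 1 ≡ 1 (mod 2).
s = (0, 0, 1)^T — this equals column 1 of H (binary 001), so error is at position 1.
Correct: flip bit 1 of r = 0100110 to get c = 1100110.


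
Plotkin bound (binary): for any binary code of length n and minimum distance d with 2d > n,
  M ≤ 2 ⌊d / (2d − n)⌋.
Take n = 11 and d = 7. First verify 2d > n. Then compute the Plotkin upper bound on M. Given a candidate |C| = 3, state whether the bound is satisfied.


Plotkin bound M ≤ 4; given |C| = 3 ≤ bound (satisfied).

Check applicability: 2d = 14, n = 11.
2d − n = 3 > 0, so Plotkin applies.
Compute d/(2d−n) = 7/3 ≈ 2.3333.
⌊d/(2d−n)⌋ = 2.
Plotkin bound: M ≤ 2·2 = 4.
Given |C| = 3, check: satisfied.
This |C| is below the Plotkin bound.


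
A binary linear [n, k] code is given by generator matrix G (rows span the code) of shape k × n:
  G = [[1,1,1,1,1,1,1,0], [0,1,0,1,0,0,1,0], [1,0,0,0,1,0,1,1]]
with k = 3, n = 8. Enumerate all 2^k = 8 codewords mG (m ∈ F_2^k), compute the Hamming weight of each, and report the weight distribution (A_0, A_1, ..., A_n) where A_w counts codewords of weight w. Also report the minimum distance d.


Weight distribution: A_0 = 1, A_3 = 1, A_4 = 3, A_5 = 2, A_7 = 1. Minimum distance d = 3.

Enumerate all 2^3 = 8 messages m ∈ F_2^3.
For each, compute codeword c = mG in F_2^8, then tally its weight.
  m = 000 → c = 00000000, weight = 0.
  m = 100 → c = 11111110, weight = 7.
  m = 010 → c = 01010010, weight = 3.
  m = 110 → c = 10101100, weight = 4.
  m = 001 → c = 10001011, weight = 4.
  m = 101 → c = 01110101, weight = 5.
  m = 011 → c = 11011001, weight = 5.
  m = 111 → c = 00100111, weight = 4.
Tally weights:
  weight 0: 1 codewords.
  weight 3: 1 codewords.
  weight 4: 3 codewords.
  weight 5: 2 codewords.
  weight 7: 1 codewords.
Minimum distance d = smallest w > 0 with A_w > 0 = 3.
Sanity: Σ A_w = 8 = 2^3 = 8 ✓.


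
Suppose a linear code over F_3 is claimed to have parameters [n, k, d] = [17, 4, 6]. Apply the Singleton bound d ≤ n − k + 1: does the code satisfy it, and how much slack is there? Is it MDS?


Singleton RHS = n − k + 1 = 14, slack = 8, bound satisfied, not MDS.

Singleton bound: d ≤ n − k + 1.
Here n = 17, k = 4, so n − k + 1 = 14.
Given d = 6, check d ≤ 14: YES.
Slack = (n − k + 1) − d = 8.
The code is NOT MDS (slack = 8 > 0).
Description: the claimed parameters are [17, 4, 6]_3; such a code would be non-MDS.


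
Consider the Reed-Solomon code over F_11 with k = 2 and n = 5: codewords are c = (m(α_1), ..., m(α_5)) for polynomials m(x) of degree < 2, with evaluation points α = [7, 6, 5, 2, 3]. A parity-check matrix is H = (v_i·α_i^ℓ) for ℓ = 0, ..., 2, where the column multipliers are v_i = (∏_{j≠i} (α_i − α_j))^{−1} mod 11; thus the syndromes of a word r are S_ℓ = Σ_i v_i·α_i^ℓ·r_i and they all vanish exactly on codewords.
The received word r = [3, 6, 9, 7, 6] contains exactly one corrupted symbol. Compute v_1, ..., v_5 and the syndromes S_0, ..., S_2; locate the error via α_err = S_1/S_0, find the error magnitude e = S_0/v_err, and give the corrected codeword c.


S = (10, 8, 2), error at position 5, error magnitude e = 2, c = [3, 6, 9, 7, 4].

Step 1: column multipliers v_i = (∏_{j≠i}(α_i − α_j))^{−1} mod 11.
  i = 1 (α = 7): (7−6)(7−5)(7−2)(7−3) = 1·2·5·4 = 40 ≡ 7, so v_1 = 7^{−1} = 8 (mod 11).
  i = 2 (α = 6): (6−7)(6−5)(6−2)(6−3) = (−1)·1·4·3 = −12 ≡ 10, so v_2 = 10^{−1} = 10 (mod 11).
  i = 3 (α = 5): (5−7)(5−6)(5−2)(5−3) = (−2)·(−1)·3·2 = 12 ≡ 1, so v_3 = 1^{−1} = 1 (mod 11).
  i = 4 (α = 2): (2−7)(2−6)(2−5)(2−3) = (−5)·(−4)·(−3)·(−1) = 60 ≡ 5, so v_4 = 5^{−1} = 9 (mod 11).
  i = 5 (α = 3): (3−7)(3−6)(3−5)(3−2) = (−4)·(−3)·(−2)·1 = −24 ≡ 9, so v_5 = 9^{−1} = 5 (mod 11).
  v = [8, 10, 1, 9, 5].
Step 2: syndromes of r = [3, 6, 9, 7, 6] (all sums mod 11).
  S_0 = Σ v_i r_i = 8·3 + 10·6 + 1·9 + 9·7 + 5·6 = 186 ≡ 10.
  S_1 = Σ v_i α_i r_i = 8·7·3 + 10·6·6 + 1·5·9 + 9·2·7 + 5·3·6 = 789 ≡ 8.
  α_i^2 mod 11 = [5, 3, 3, 4, 9].
  S_2 = Σ v_i α_i^2 r_i = 8·5·3 + 10·3·6 + 1·3·9 + 9·4·7 + 5·9·6 = 849 ≡ 2.
  S = (10, 8, 2) ≠ 0, so r is not a codeword (an error is present).
Step 3: locate the error. For a single error e at position i, S_ℓ = v_i·e·α_i^ℓ, so α_err = S_1/S_0.
  S_0^{−1} = 10^{−1} = 10 (mod 11), so α_err = 8·10 = 80 ≡ 3 = α_5. Error position i = 5.
  Consistency check: S_2/S_1 = 2·7 = 14 ≡ 3 = α_err ✓ (single-error assumption holds).
Step 4: error magnitude e = S_0/v_5 = S_0·∏_{j≠5}(α_5 − α_j) = 10·9 = 90 ≡ 2 (mod 11).
Step 5: correct position 5: c_5 = r_5 − e = 6 − 2 ≡ 4 (mod 11). Hence c = [3, 6, 9, 7, 4].
  Check: interpolating c through the α_i gives m(x) = 2 + 8·x (degree < 2) with m(α_i) = c_i for every i, so c is indeed a codeword.


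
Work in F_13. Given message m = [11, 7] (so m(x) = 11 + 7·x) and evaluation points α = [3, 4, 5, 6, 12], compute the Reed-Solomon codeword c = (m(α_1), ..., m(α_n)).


c = [6, 0, 7, 1, 4]

Message polynomial: m(x) = 11 + 7·x (mod 13).
For each evaluation point α_i, compute m(α_i) mod 13:
  α_1 = 3: Horner steps 7 → 6, so m(3) = 6.
  α_2 = 4: Horner steps 7 → 0, so m(4) = 0.
  α_3 = 5: Horner steps 7 → 7, so m(5) = 7.
  α_4 = 6: Horner steps 7 → 1, so m(6) = 1.
  α_5 = 12: Horner steps 7 → 4, so m(12) = 4.
Codeword c = [6, 0, 7, 1, 4] ∈ F_13^5.


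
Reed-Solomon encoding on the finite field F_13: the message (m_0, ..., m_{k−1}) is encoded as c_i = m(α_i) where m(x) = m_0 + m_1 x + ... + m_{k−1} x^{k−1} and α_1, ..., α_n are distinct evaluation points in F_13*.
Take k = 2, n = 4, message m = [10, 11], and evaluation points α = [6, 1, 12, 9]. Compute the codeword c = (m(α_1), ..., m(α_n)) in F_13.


c = [11, 8, 12, 5]

Message polynomial: m(x) = 10 + 11·x (mod 13).
For each evaluation point α_i, compute m(α_i) mod 13:
  α_1 = 6: Horner steps 11 → 11, so m(6) = 11.
  α_2 = 1: Horner steps 11 → 8, so m(1) = 8.
  α_3 = 12: Horner steps 11 → 12, so m(12) = 12.
  α_4 = 9: Horner steps 11 → 5, so m(9) = 5.
Codeword c = [11, 8, 12, 5] ∈ F_13^4.
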